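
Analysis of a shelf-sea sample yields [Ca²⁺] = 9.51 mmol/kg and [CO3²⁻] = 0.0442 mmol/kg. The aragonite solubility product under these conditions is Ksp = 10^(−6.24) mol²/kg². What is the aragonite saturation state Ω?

Ksp = 10^(−6.24) = 5.754×10^-7
Ω = [Ca²⁺][CO3²⁻]/Ksp = (9.51×10^-3)(0.0442×10^-3) / 5.754×10^-7 = 0.730

Ω = 0.730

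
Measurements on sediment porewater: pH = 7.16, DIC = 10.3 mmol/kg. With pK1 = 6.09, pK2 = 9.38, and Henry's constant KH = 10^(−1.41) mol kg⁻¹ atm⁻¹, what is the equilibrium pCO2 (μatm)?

α₀ = 1 / (1 + K1/[H⁺] + K1K2/[H⁺]²) = 1 / (1 + 10^+1.07 + 10^-1.15)
   = 1 / (1 + 11.749 + 0.070795) = 1/12.820 = 0.07800
[CO2*] = α₀ × DIC = 0.07800 × 10.3 = 0.8034 mmol/kg
pCO2 = [CO2*]/KH = 8.034×10^-4 / 3.890×10^-2 = 2.07×10^4 μatm

pCO2 = 2.07×10^4 μatm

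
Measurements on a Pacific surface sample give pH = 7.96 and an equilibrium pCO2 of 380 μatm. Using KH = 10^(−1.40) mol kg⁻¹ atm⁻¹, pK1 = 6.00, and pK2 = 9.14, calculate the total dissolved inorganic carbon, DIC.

DIC = 1.49 mmol/kg

[CO2*] = KH · pCO2 = 10^(−1.40) × 380×10^-6 = 1.513×10^-5 mol/kg
α₀ = 1/(1 + K1/[H⁺] + K1K2/[H⁺]²) = 1/(1 + 10^+1.96 + 10^+0.78) = 0.01018
DIC = [CO2*]/α₀ = 1.513×10^-5 / 0.01018 = 1.49 mmol/kg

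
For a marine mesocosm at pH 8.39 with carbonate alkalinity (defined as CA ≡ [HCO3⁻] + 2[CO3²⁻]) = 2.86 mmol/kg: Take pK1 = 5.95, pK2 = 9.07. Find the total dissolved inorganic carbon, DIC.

CA = [HCO3⁻] + 2[CO3²⁻] = (α₁ + 2α₂)·DIC
At pH 8.39: [H⁺]/K1 = 10^-2.44 = 0.0036308, K2/[H⁺] = 10^-0.68 = 0.20893
α₁ = 1/(1 + 0.0036308 + 0.20893) = 1/1.2126 = 0.8247; α₂ = α₁·K2/[H⁺] = 0.1723
α₁ + 2α₂ = 1.1693
DIC = CA / (α₁ + 2α₂) = 2.86 / 1.1693 = 2.45 mmol/kg

DIC = 2.45 mmol/kg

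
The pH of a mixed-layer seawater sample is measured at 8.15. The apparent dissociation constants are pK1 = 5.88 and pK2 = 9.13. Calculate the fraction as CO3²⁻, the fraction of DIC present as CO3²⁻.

α₂ = 1 / (1 + [H⁺]/K2 + [H⁺]²/(K1K2)) = 1 / (1 + 10^+0.98 + 10^-1.29)
   = 1 / (1 + 9.5499 + 0.051286) = 1/10.601 = 0.09433

α₂ = 0.0943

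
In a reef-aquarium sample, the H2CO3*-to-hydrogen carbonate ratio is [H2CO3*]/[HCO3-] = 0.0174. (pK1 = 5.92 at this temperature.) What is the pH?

From K1 = [H⁺][HCO3-]/[H2CO3*]:  pH = pK1 − log₁₀([H2CO3*]/[HCO3-])
log₁₀(0.0174) = -1.759
pH = 5.92 − (-1.759) = 7.68

pH = 7.68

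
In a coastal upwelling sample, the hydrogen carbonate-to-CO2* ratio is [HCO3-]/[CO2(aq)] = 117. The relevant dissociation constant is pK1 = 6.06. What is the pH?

pH = 8.13

From K1 = [H⁺][HCO3-]/[CO2(aq)]:  pH = pK1 + log₁₀([HCO3-]/[CO2(aq)])
log₁₀(117) = +2.068
pH = 6.06 + (+2.068) = 8.13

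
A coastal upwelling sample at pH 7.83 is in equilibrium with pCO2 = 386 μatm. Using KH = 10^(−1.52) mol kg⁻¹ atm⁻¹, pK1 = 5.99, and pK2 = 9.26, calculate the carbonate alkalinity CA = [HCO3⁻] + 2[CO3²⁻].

[CO2*] = KH · pCO2 = 10^(−1.52) × 386×10^-6 = 1.166×10^-5 mol/kg
α₀ = 1/(1 + K1/[H⁺] + K1K2/[H⁺]²) = 1/(1 + 10^+1.84 + 10^+0.41) = 0.01375
DIC = [CO2*]/α₀ = 1.166×10^-5 / 0.01375 = 0.8481 mmol/kg
CA = (α₁ + 2α₂)·DIC = (0.9509 + 2×0.03533) × 0.8481 = 0.866 mmol/kg

CA = 0.866 mmol/kg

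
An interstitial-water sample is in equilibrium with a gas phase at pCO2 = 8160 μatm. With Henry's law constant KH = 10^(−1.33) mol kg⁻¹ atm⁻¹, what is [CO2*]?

[CO2*] = 382 μmol/kg

KH = 10^(−1.33) = 4.677×10^-2 mol kg⁻¹ atm⁻¹
[CO2*] = KH · pCO2 = 4.677×10^-2 × 8160×10^-6 atm = 3.82×10^-4 mol/kg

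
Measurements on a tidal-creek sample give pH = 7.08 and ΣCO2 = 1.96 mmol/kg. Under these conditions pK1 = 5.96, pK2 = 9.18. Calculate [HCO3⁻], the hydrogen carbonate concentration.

α₁ = 1 / (1 + [H⁺]/K1 + K2/[H⁺]) = 1 / (1 + 10^-1.12 + 10^-2.10)
   = 1 / (1 + 0.075858 + 0.0079433) = 1/1.0838 = 0.9227
[HCO3⁻] = α₁ × DIC = 0.9227 × 1.96 = 1.81 mmol/kg

[HCO3⁻] = 1.81 mmol/kg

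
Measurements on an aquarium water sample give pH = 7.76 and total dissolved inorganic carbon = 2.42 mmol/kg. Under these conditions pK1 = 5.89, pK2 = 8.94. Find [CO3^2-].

[CO3²⁻] = 0.148 mmol/kg

α₂ = 1 / (1 + [H⁺]/K2 + [H⁺]²/(K1K2)) = 1 / (1 + 10^+1.18 + 10^-0.69)
   = 1 / (1 + 15.136 + 0.20417) = 1/16.340 = 0.06120
[CO3²⁻] = α₂ × DIC = 0.06120 × 2.42 = 0.148 mmol/kg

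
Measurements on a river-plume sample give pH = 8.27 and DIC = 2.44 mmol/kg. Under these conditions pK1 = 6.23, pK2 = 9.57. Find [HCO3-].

α₁ = 1 / (1 + [H⁺]/K1 + K2/[H⁺]) = 1 / (1 + 10^-2.04 + 10^-1.30)
   = 1 / (1 + 0.0091201 + 0.050119) = 1/1.0592 = 0.9441
[HCO3⁻] = α₁ × DIC = 0.9441 × 2.44 = 2.30 mmol/kg

[HCO3⁻] = 2.30 mmol/kg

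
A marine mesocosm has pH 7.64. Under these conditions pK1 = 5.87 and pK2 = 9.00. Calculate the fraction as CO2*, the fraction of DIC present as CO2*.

α₀ = 1 / (1 + K1/[H⁺] + K1K2/[H⁺]²) = 1 / (1 + 10^+1.77 + 10^+0.41)
   = 1 / (1 + 58.884 + 2.5704) = 1/62.455 = 0.01601

α₀ = 0.0160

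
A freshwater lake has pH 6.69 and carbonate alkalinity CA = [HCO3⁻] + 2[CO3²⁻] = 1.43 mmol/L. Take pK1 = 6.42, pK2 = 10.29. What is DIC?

CA = [HCO3⁻] + 2[CO3²⁻] = (α₁ + 2α₂)·DIC
At pH 6.69: [H⁺]/K1 = 10^-0.27 = 0.53703, K2/[H⁺] = 10^-3.60 = 0.00025119
α₁ = 1/(1 + 0.53703 + 0.00025119) = 1/1.5373 = 0.6505; α₂ = α₁·K2/[H⁺] = 0.0001634
α₁ + 2α₂ = 0.6508
DIC = CA / (α₁ + 2α₂) = 1.43 / 0.6508 = 2.20 mmol/L

DIC = 2.20 mmol/L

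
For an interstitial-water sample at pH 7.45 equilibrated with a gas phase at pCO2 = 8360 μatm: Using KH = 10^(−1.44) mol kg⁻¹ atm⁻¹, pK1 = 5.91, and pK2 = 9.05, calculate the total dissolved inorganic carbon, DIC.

[CO2*] = KH · pCO2 = 10^(−1.44) × 8360×10^-6 = 3.035×10^-4 mol/kg
α₀ = 1/(1 + K1/[H⁺] + K1K2/[H⁺]²) = 1/(1 + 10^+1.54 + 10^-0.06) = 0.02736
DIC = [CO2*]/α₀ = 3.035×10^-4 / 0.02736 = 11.1 mmol/kg

DIC = 11.1 mmol/kg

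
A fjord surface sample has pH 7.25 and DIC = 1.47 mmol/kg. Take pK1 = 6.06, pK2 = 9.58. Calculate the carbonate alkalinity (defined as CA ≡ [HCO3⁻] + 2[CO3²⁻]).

CA = [HCO3⁻] + 2[CO3²⁻] = (α₁ + 2α₂)·DIC
At pH 7.25: [H⁺]/K1 = 10^-1.19 = 0.064565, K2/[H⁺] = 10^-2.33 = 0.0046774
α₁ = 1/(1 + 0.064565 + 0.0046774) = 1/1.0692 = 0.9352; α₂ = α₁·K2/[H⁺] = 0.004374
α₁ + 2α₂ = 0.9440
CA = 0.9440 × 1.47 = 1.39 mmol/kg

CA = 1.39 mmol/kg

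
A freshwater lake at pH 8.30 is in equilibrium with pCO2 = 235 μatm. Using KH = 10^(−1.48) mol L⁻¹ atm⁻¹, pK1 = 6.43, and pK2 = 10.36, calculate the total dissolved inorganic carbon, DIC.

[CO2*] = KH · pCO2 = 10^(−1.48) × 235×10^-6 = 7.782×10^-6 mol/L
α₀ = 1/(1 + K1/[H⁺] + K1K2/[H⁺]²) = 1/(1 + 10^+1.87 + 10^-0.19) = 0.01320
DIC = [CO2*]/α₀ = 7.782×10^-6 / 0.01320 = 0.590 mmol/L

DIC = 0.590 mmol/L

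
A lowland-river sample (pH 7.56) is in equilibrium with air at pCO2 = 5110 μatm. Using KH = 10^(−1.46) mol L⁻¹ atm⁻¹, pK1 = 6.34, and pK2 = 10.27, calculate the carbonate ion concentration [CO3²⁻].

[CO3²⁻] = 5.73 μmol/L

[CO2*] = KH · pCO2 = 10^(−1.46) × 5110×10^-6 = 1.772×10^-4 mol/L
α₀ = 1/(1 + K1/[H⁺] + K1K2/[H⁺]²) = 1/(1 + 10^+1.22 + 10^-1.49) = 0.05673
DIC = [CO2*]/α₀ = 1.772×10^-4 / 0.05673 = 3.123 mmol/L
[CO3²⁻] = α₂·DIC; α₂ = 0.001836, so [CO3²⁻] = 0.001836 × 3.123 = 0.00573 mmol/L = 5.73 μmol/L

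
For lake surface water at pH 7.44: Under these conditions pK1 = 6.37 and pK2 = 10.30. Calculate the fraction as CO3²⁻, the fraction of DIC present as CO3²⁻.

α₂ = 1 / (1 + [H⁺]/K2 + [H⁺]²/(K1K2)) = 1 / (1 + 10^+2.86 + 10^+1.79)
   = 1 / (1 + 724.44 + 61.660) = 1/787.10 = 0.001270

α₂ = 0.00127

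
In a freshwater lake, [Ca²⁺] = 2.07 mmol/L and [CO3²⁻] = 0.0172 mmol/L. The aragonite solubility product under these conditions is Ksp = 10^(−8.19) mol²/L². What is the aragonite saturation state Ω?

Ksp = 10^(−8.19) = 6.457×10^-9
Ω = [Ca²⁺][CO3²⁻]/Ksp = (2.07×10^-3)(0.0172×10^-3) / 6.457×10^-9 = 5.51

Ω = 5.51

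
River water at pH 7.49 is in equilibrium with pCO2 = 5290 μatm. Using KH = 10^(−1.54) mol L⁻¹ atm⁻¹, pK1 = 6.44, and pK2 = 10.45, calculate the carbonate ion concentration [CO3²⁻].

[CO3²⁻] = 1.88 μmol/L

[CO2*] = KH · pCO2 = 10^(−1.54) × 5290×10^-6 = 1.526×10^-4 mol/L
α₀ = 1/(1 + K1/[H⁺] + K1K2/[H⁺]²) = 1/(1 + 10^+1.05 + 10^-1.91) = 0.08175
DIC = [CO2*]/α₀ = 1.526×10^-4 / 0.08175 = 1.866 mmol/L
[CO3²⁻] = α₂·DIC; α₂ = 0.001006, so [CO3²⁻] = 0.001006 × 1.866 = 0.00188 mmol/L = 1.88 μmol/L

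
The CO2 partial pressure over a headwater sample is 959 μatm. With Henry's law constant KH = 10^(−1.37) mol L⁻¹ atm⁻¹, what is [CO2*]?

[CO2*] = 40.9 μmol/L

KH = 10^(−1.37) = 4.266×10^-2 mol L⁻¹ atm⁻¹
[CO2*] = KH · pCO2 = 4.266×10^-2 × 959×10^-6 atm = 4.09×10^-5 mol/L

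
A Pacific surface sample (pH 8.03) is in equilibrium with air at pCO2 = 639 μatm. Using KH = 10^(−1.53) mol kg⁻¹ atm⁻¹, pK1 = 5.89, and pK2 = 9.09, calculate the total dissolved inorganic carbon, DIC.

DIC = 2.85 mmol/kg

[CO2*] = KH · pCO2 = 10^(−1.53) × 639×10^-6 = 1.886×10^-5 mol/kg
α₀ = 1/(1 + K1/[H⁺] + K1K2/[H⁺]²) = 1/(1 + 10^+2.14 + 10^+1.08) = 0.006620
DIC = [CO2*]/α₀ = 1.886×10^-5 / 0.006620 = 2.85 mmol/kg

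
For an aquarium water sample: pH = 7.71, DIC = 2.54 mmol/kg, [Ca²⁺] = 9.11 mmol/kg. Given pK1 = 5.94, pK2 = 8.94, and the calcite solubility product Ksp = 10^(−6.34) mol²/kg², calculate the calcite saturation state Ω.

Ω = 2.77

α₂ = 1 / (1 + [H⁺]/K2 + [H⁺]²/(K1K2)) = 1 / (1 + 10^+1.23 + 10^-0.54)
   = 1 / (1 + 16.982 + 0.28840) = 1/18.271 = 0.05473
[CO3²⁻] = α₂ × DIC = 0.05473 × 2.54 = 0.1390 mmol/kg
Ksp = 10^(−6.34) = 4.571×10^-7
Ω = [Ca²⁺][CO3²⁻]/Ksp = (9.11×10^-3)(1.390×10^-4) / 4.571×10^-7 = 2.77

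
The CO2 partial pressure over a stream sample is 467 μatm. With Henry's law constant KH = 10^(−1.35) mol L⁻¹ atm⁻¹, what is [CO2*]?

KH = 10^(−1.35) = 4.467×10^-2 mol L⁻¹ atm⁻¹
[CO2*] = KH · pCO2 = 4.467×10^-2 × 467×10^-6 atm = 2.09×10^-5 mol/L

[CO2*] = 20.9 μmol/L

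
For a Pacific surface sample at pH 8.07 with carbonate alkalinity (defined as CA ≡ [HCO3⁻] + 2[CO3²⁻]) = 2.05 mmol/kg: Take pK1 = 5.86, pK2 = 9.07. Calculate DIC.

CA = [HCO3⁻] + 2[CO3²⁻] = (α₁ + 2α₂)·DIC
At pH 8.07: [H⁺]/K1 = 10^-2.21 = 0.0061660, K2/[H⁺] = 10^-1.00 = 0.10000
α₁ = 1/(1 + 0.0061660 + 0.10000) = 1/1.1062 = 0.9040; α₂ = α₁·K2/[H⁺] = 0.09040
α₁ + 2α₂ = 1.0848
DIC = CA / (α₁ + 2α₂) = 2.05 / 1.0848 = 1.89 mmol/kg

DIC = 1.89 mmol/kg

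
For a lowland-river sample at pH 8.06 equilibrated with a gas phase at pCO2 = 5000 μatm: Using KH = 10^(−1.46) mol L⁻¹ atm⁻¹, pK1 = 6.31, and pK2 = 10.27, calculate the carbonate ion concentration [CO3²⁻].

[CO3²⁻] = 0.0601 mmol/L

[CO2*] = KH · pCO2 = 10^(−1.46) × 5000×10^-6 = 1.734×10^-4 mol/L
α₀ = 1/(1 + K1/[H⁺] + K1K2/[H⁺]²) = 1/(1 + 10^+1.75 + 10^-0.46) = 0.01737
DIC = [CO2*]/α₀ = 1.734×10^-4 / 0.01737 = 9.983 mmol/L
[CO3²⁻] = α₂·DIC; α₂ = 0.006022, so [CO3²⁻] = 0.006022 × 9.983 = 0.0601 mmol/L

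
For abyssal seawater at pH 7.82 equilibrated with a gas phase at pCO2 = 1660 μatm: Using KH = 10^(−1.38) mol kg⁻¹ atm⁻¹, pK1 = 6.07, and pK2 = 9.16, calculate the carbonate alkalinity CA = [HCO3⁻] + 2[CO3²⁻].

[CO2*] = KH · pCO2 = 10^(−1.38) × 1660×10^-6 = 6.920×10^-5 mol/kg
α₀ = 1/(1 + K1/[H⁺] + K1K2/[H⁺]²) = 1/(1 + 10^+1.75 + 10^+0.41) = 0.01672
DIC = [CO2*]/α₀ = 6.920×10^-5 / 0.01672 = 4.138 mmol/kg
CA = (α₁ + 2α₂)·DIC = (0.9403 + 2×0.04298) × 4.138 = 4.25 mmol/kg

CA = 4.25 mmol/kg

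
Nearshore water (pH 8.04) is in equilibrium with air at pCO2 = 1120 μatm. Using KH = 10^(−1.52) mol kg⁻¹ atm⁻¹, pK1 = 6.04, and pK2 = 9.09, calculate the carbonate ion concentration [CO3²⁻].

[CO2*] = KH · pCO2 = 10^(−1.52) × 1120×10^-6 = 3.382×10^-5 mol/kg
α₀ = 1/(1 + K1/[H⁺] + K1K2/[H⁺]²) = 1/(1 + 10^+2.00 + 10^+0.95) = 0.009098
DIC = [CO2*]/α₀ = 3.382×10^-5 / 0.009098 = 3.718 mmol/kg
[CO3²⁻] = α₂·DIC; α₂ = 0.08109, so [CO3²⁻] = 0.08109 × 3.718 = 0.301 mmol/kg

[CO3²⁻] = 0.301 mmol/kg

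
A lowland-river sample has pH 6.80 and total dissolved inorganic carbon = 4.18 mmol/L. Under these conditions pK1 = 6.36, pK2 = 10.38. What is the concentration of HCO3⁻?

α₁ = 1 / (1 + [H⁺]/K1 + K2/[H⁺]) = 1 / (1 + 10^-0.44 + 10^-3.58)
   = 1 / (1 + 0.36308 + 0.00026303) = 1/1.3633 = 0.7335
[HCO3⁻] = α₁ × DIC = 0.7335 × 4.18 = 3.07 mmol/L

[HCO3⁻] = 3.07 mmol/L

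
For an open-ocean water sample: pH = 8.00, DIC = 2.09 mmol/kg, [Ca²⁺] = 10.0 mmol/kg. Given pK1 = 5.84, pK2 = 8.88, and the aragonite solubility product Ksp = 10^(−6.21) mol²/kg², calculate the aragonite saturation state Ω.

α₂ = 1 / (1 + [H⁺]/K2 + [H⁺]²/(K1K2)) = 1 / (1 + 10^+0.88 + 10^-1.28)
   = 1 / (1 + 7.5858 + 0.052481) = 1/8.6383 = 0.1158
[CO3²⁻] = α₂ × DIC = 0.1158 × 2.09 = 0.2419 mmol/kg
Ksp = 10^(−6.21) = 6.166×10^-7
Ω = [Ca²⁺][CO3²⁻]/Ksp = (10.0×10^-3)(2.419×10^-4) / 6.166×10^-7 = 3.92

Ω = 3.92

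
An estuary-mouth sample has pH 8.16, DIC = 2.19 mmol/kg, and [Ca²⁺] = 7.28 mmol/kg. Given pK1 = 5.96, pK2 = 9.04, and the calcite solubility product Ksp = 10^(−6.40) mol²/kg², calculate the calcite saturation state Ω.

Ω = 4.64

α₂ = 1 / (1 + [H⁺]/K2 + [H⁺]²/(K1K2)) = 1 / (1 + 10^+0.88 + 10^-1.32)
   = 1 / (1 + 7.5858 + 0.047863) = 1/8.6336 = 0.1158
[CO3²⁻] = α₂ × DIC = 0.1158 × 2.19 = 0.2537 mmol/kg
Ksp = 10^(−6.40) = 3.981×10^-7
Ω = [Ca²⁺][CO3²⁻]/Ksp = (7.28×10^-3)(2.537×10^-4) / 3.981×10^-7 = 4.64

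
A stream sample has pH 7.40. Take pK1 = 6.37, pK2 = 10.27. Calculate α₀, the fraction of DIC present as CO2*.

α₀ = 0.0853

α₀ = 1 / (1 + K1/[H⁺] + K1K2/[H⁺]²) = 1 / (1 + 10^+1.03 + 10^-1.84)
   = 1 / (1 + 10.715 + 0.014454) = 1/11.730 = 0.08525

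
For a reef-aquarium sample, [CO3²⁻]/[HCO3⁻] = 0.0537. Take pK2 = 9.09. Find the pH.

pH = 7.82

From K2 = [H⁺][CO3²⁻]/[HCO3⁻]:  pH = pK2 + log₁₀([CO3²⁻]/[HCO3⁻])
log₁₀(0.0537) = -1.270
pH = 9.09 + (-1.270) = 7.82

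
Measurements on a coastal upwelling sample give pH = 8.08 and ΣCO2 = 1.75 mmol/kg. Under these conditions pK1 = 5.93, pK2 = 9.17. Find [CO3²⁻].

α₂ = 1 / (1 + [H⁺]/K2 + [H⁺]²/(K1K2)) = 1 / (1 + 10^+1.09 + 10^-1.06)
   = 1 / (1 + 12.303 + 0.087096) = 1/13.390 = 0.07468
[CO3²⁻] = α₂ × DIC = 0.07468 × 1.75 = 0.131 mmol/kg

[CO3²⁻] = 0.131 mmol/kg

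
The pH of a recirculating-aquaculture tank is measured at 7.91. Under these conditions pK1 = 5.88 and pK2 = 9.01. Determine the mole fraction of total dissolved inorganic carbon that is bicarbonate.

α₁ = 1 / (1 + [H⁺]/K1 + K2/[H⁺]) = 1 / (1 + 10^-2.03 + 10^-1.10)
   = 1 / (1 + 0.0093325 + 0.079433) = 1/1.0888 = 0.9185

α₁ = 0.918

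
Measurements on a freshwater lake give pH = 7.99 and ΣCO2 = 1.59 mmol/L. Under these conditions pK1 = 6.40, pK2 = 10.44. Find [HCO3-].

[HCO3⁻] = 1.54 mmol/L

α₁ = 1 / (1 + [H⁺]/K1 + K2/[H⁺]) = 1 / (1 + 10^-1.59 + 10^-2.45)
   = 1 / (1 + 0.025704 + 0.0035481) = 1/1.0293 = 0.9716
[HCO3⁻] = α₁ × DIC = 0.9716 × 1.59 = 1.54 mmol/L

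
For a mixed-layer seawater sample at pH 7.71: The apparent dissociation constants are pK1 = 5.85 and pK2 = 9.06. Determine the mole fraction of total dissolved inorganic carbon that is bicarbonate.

α₁ = 1 / (1 + [H⁺]/K1 + K2/[H⁺]) = 1 / (1 + 10^-1.86 + 10^-1.35)
   = 1 / (1 + 0.013804 + 0.044668) = 1/1.0585 = 0.9448

α₁ = 0.945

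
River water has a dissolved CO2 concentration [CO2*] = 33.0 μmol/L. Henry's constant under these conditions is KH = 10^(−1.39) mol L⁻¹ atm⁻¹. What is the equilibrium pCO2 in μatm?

pCO2 = 810 μatm

KH = 10^(−1.39) = 4.074×10^-2 mol L⁻¹ atm⁻¹
pCO2 = [CO2*]/KH = 33.0×10^-6 / 4.074×10^-2 = 8.10×10^-4 atm = 810 μatm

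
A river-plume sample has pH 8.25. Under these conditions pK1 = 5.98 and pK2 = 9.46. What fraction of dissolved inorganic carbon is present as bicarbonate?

α₁ = 0.937

α₁ = 1 / (1 + [H⁺]/K1 + K2/[H⁺]) = 1 / (1 + 10^-2.27 + 10^-1.21)
   = 1 / (1 + 0.0053703 + 0.061660) = 1/1.0670 = 0.9372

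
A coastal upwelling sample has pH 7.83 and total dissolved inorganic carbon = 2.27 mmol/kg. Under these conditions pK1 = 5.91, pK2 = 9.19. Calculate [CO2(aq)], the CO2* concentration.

[CO2*] = 0.0259 mmol/kg

α₀ = 1 / (1 + K1/[H⁺] + K1K2/[H⁺]²) = 1 / (1 + 10^+1.92 + 10^+0.56)
   = 1 / (1 + 83.176 + 3.6308) = 1/87.807 = 0.01139
[CO2*] = α₀ × DIC = 0.01139 × 2.27 = 0.0259 mmol/kg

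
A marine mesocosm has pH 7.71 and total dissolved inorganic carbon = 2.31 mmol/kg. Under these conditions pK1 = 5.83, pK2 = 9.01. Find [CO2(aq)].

[CO2*] = 0.0286 mmol/kg

α₀ = 1 / (1 + K1/[H⁺] + K1K2/[H⁺]²) = 1 / (1 + 10^+1.88 + 10^+0.58)
   = 1 / (1 + 75.858 + 3.8019) = 1/80.660 = 0.01240
[CO2*] = α₀ × DIC = 0.01240 × 2.31 = 0.0286 mmol/kg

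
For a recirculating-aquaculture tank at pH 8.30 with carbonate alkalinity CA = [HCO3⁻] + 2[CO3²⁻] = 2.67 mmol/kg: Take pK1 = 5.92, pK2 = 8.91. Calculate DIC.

DIC = 2.24 mmol/kg

CA = [HCO3⁻] + 2[CO3²⁻] = (α₁ + 2α₂)·DIC
At pH 8.30: [H⁺]/K1 = 10^-2.38 = 0.0041687, K2/[H⁺] = 10^-0.61 = 0.24547
α₁ = 1/(1 + 0.0041687 + 0.24547) = 1/1.2496 = 0.8002; α₂ = α₁·K2/[H⁺] = 0.1964
α₁ + 2α₂ = 1.1931
DIC = CA / (α₁ + 2α₂) = 2.67 / 1.1931 = 2.24 mmol/kg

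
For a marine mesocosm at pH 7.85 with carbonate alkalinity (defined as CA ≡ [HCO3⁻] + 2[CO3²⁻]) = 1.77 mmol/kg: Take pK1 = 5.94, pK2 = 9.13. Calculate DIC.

DIC = 1.71 mmol/kg

CA = [HCO3⁻] + 2[CO3²⁻] = (α₁ + 2α₂)·DIC
At pH 7.85: [H⁺]/K1 = 10^-1.91 = 0.012303, K2/[H⁺] = 10^-1.28 = 0.052481
α₁ = 1/(1 + 0.012303 + 0.052481) = 1/1.0648 = 0.9392; α₂ = α₁·K2/[H⁺] = 0.04929
α₁ + 2α₂ = 1.0377
DIC = CA / (α₁ + 2α₂) = 1.77 / 1.0377 = 1.71 mmol/kg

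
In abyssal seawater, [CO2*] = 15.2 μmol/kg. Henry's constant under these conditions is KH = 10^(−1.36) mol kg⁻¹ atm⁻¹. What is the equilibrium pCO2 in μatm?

KH = 10^(−1.36) = 4.365×10^-2 mol kg⁻¹ atm⁻¹
pCO2 = [CO2*]/KH = 15.2×10^-6 / 4.365×10^-2 = 3.48×10^-4 atm = 348 μatm

pCO2 = 348 μatm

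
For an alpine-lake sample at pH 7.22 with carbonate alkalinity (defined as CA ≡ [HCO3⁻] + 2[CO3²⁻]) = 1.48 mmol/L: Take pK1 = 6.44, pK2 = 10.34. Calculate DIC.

CA = [HCO3⁻] + 2[CO3²⁻] = (α₁ + 2α₂)·DIC
At pH 7.22: [H⁺]/K1 = 10^-0.78 = 0.16596, K2/[H⁺] = 10^-3.12 = 0.00075858
α₁ = 1/(1 + 0.16596 + 0.00075858) = 1/1.1667 = 0.8571; α₂ = α₁·K2/[H⁺] = 0.0006502
α₁ + 2α₂ = 0.8584
DIC = CA / (α₁ + 2α₂) = 1.48 / 0.8584 = 1.72 mmol/L

DIC = 1.72 mmol/L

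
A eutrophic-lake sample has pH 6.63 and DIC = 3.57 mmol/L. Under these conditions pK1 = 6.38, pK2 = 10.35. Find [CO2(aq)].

[CO2*] = 1.28 mmol/L

α₀ = 1 / (1 + K1/[H⁺] + K1K2/[H⁺]²) = 1 / (1 + 10^+0.25 + 10^-3.47)
   = 1 / (1 + 1.7783 + 0.00033884) = 1/2.7786 = 0.3599
[CO2*] = α₀ × DIC = 0.3599 × 3.57 = 1.28 mmol/L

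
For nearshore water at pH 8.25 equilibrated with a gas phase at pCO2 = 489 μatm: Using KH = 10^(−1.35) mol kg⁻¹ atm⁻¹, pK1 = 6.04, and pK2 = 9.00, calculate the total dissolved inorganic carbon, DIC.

DIC = 4.19 mmol/kg

[CO2*] = KH · pCO2 = 10^(−1.35) × 489×10^-6 = 2.184×10^-5 mol/kg
α₀ = 1/(1 + K1/[H⁺] + K1K2/[H⁺]²) = 1/(1 + 10^+2.21 + 10^+1.46) = 0.005208
DIC = [CO2*]/α₀ = 2.184×10^-5 / 0.005208 = 4.19 mmol/kg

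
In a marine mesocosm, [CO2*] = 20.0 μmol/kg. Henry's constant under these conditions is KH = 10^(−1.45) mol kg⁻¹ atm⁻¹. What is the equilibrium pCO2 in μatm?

KH = 10^(−1.45) = 3.548×10^-2 mol kg⁻¹ atm⁻¹
pCO2 = [CO2*]/KH = 20.0×10^-6 / 3.548×10^-2 = 5.64×10^-4 atm = 564 μatm

pCO2 = 564 μatm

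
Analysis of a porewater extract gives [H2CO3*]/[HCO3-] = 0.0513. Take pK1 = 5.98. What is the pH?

pH = 7.27

From K1 = [H⁺][HCO3-]/[H2CO3*]:  pH = pK1 − log₁₀([H2CO3*]/[HCO3-])
log₁₀(0.0513) = -1.290
pH = 5.98 − (-1.290) = 7.27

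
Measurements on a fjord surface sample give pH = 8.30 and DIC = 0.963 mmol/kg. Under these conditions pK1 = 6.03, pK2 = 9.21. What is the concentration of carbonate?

α₂ = 1 / (1 + [H⁺]/K2 + [H⁺]²/(K1K2)) = 1 / (1 + 10^+0.91 + 10^-1.36)
   = 1 / (1 + 8.1283 + 0.043652) = 1/9.1720 = 0.1090
[CO3²⁻] = α₂ × DIC = 0.1090 × 0.963 = 0.105 mmol/kg

[CO3²⁻] = 0.105 mmol/kg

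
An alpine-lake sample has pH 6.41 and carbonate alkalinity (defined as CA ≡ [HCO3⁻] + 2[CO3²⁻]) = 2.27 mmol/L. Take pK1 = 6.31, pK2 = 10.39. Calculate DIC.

CA = [HCO3⁻] + 2[CO3²⁻] = (α₁ + 2α₂)·DIC
At pH 6.41: [H⁺]/K1 = 10^-0.10 = 0.79433, K2/[H⁺] = 10^-3.98 = 0.00010471
α₁ = 1/(1 + 0.79433 + 0.00010471) = 1/1.7944 = 0.5573; α₂ = α₁·K2/[H⁺] = 5.835×10^-5
α₁ + 2α₂ = 0.5574
DIC = CA / (α₁ + 2α₂) = 2.27 / 0.5574 = 4.07 mmol/L

DIC = 4.07 mmol/L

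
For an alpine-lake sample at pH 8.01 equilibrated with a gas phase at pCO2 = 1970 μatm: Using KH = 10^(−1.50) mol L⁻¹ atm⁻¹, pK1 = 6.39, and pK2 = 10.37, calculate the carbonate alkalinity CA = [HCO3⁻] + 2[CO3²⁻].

[CO2*] = KH · pCO2 = 10^(−1.50) × 1970×10^-6 = 6.230×10^-5 mol/L
α₀ = 1/(1 + K1/[H⁺] + K1K2/[H⁺]²) = 1/(1 + 10^+1.62 + 10^-0.74) = 0.02333
DIC = [CO2*]/α₀ = 6.230×10^-5 / 0.02333 = 2.671 mmol/L
CA = (α₁ + 2α₂)·DIC = (0.9724 + 2×0.004245) × 2.671 = 2.62 mmol/L

CA = 2.62 mmol/L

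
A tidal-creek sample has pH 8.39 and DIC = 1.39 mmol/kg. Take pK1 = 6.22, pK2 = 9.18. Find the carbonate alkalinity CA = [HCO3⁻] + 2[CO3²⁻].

CA = [HCO3⁻] + 2[CO3²⁻] = (α₁ + 2α₂)·DIC
At pH 8.39: [H⁺]/K1 = 10^-2.17 = 0.0067608, K2/[H⁺] = 10^-0.79 = 0.16218
α₁ = 1/(1 + 0.0067608 + 0.16218) = 1/1.1689 = 0.8555; α₂ = α₁·K2/[H⁺] = 0.1387
α₁ + 2α₂ = 1.1330
CA = 1.1330 × 1.39 = 1.57 mmol/kg

CA = 1.57 mmol/kg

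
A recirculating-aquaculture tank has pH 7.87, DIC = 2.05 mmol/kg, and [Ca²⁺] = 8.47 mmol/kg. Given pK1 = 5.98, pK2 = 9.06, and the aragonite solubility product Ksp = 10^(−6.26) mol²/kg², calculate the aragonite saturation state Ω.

Ω = 1.89

α₂ = 1 / (1 + [H⁺]/K2 + [H⁺]²/(K1K2)) = 1 / (1 + 10^+1.19 + 10^-0.70)
   = 1 / (1 + 15.488 + 0.19953) = 1/16.688 = 0.05992
[CO3²⁻] = α₂ × DIC = 0.05992 × 2.05 = 0.1228 mmol/kg
Ksp = 10^(−6.26) = 5.495×10^-7
Ω = [Ca²⁺][CO3²⁻]/Ksp = (8.47×10^-3)(1.228×10^-4) / 5.495×10^-7 = 1.89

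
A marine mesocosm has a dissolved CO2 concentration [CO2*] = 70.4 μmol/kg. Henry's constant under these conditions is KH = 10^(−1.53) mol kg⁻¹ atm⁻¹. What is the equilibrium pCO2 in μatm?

KH = 10^(−1.53) = 2.951×10^-2 mol kg⁻¹ atm⁻¹
pCO2 = [CO2*]/KH = 70.4×10^-6 / 2.951×10^-2 = 2.39×10^-3 atm = 2390 μatm

pCO2 = 2390 μatm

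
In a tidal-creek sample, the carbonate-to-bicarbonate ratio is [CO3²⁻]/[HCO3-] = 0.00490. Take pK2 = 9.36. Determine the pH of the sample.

pH = 7.05

From K2 = [H⁺][CO3²⁻]/[HCO3-]:  pH = pK2 + log₁₀([CO3²⁻]/[HCO3-])
log₁₀(0.00490) = -2.310
pH = 9.36 + (-2.310) = 7.05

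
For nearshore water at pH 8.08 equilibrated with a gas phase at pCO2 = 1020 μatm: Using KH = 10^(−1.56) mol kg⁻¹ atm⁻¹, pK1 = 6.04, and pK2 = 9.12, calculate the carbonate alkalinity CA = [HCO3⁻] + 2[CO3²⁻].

[CO2*] = KH · pCO2 = 10^(−1.56) × 1020×10^-6 = 2.809×10^-5 mol/kg
α₀ = 1/(1 + K1/[H⁺] + K1K2/[H⁺]²) = 1/(1 + 10^+2.04 + 10^+1.00) = 0.008289
DIC = [CO2*]/α₀ = 2.809×10^-5 / 0.008289 = 3.389 mmol/kg
CA = (α₁ + 2α₂)·DIC = (0.9088 + 2×0.08289) × 3.389 = 3.64 mmol/kg

CA = 3.64 mmol/kg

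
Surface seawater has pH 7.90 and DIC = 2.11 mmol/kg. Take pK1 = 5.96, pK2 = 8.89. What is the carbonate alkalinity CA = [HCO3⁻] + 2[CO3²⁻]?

CA = [HCO3⁻] + 2[CO3²⁻] = (α₁ + 2α₂)·DIC
At pH 7.90: [H⁺]/K1 = 10^-1.94 = 0.011482, K2/[H⁺] = 10^-0.99 = 0.10233
α₁ = 1/(1 + 0.011482 + 0.10233) = 1/1.1138 = 0.8978; α₂ = α₁·K2/[H⁺] = 0.09187
α₁ + 2α₂ = 1.0816
CA = 1.0816 × 2.11 = 2.28 mmol/kg

CA = 2.28 mmol/kg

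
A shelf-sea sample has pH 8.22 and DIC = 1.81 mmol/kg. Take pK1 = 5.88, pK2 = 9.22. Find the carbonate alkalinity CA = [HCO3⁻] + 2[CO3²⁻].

CA = [HCO3⁻] + 2[CO3²⁻] = (α₁ + 2α₂)·DIC
At pH 8.22: [H⁺]/K1 = 10^-2.34 = 0.0045709, K2/[H⁺] = 10^-1.00 = 0.10000
α₁ = 1/(1 + 0.0045709 + 0.10000) = 1/1.1046 = 0.9053; α₂ = α₁·K2/[H⁺] = 0.09053
α₁ + 2α₂ = 1.0864
CA = 1.0864 × 1.81 = 1.97 mmol/kg

CA = 1.97 mmol/kg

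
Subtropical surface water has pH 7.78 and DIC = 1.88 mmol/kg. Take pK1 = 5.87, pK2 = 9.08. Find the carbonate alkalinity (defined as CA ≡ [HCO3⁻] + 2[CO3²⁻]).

CA = 1.95 mmol/kg

CA = [HCO3⁻] + 2[CO3²⁻] = (α₁ + 2α₂)·DIC
At pH 7.78: [H⁺]/K1 = 10^-1.91 = 0.012303, K2/[H⁺] = 10^-1.30 = 0.050119
α₁ = 1/(1 + 0.012303 + 0.050119) = 1/1.0624 = 0.9412; α₂ = α₁·K2/[H⁺] = 0.04717
α₁ + 2α₂ = 1.0356
CA = 1.0356 × 1.88 = 1.95 mmol/kg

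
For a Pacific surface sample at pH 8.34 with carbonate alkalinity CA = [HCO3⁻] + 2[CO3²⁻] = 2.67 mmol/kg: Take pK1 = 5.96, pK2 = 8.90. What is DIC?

DIC = 2.20 mmol/kg

CA = [HCO3⁻] + 2[CO3²⁻] = (α₁ + 2α₂)·DIC
At pH 8.34: [H⁺]/K1 = 10^-2.38 = 0.0041687, K2/[H⁺] = 10^-0.56 = 0.27542
α₁ = 1/(1 + 0.0041687 + 0.27542) = 1/1.2796 = 0.7815; α₂ = α₁·K2/[H⁺] = 0.2152
α₁ + 2α₂ = 1.2120
DIC = CA / (α₁ + 2α₂) = 2.67 / 1.2120 = 2.20 mmol/kg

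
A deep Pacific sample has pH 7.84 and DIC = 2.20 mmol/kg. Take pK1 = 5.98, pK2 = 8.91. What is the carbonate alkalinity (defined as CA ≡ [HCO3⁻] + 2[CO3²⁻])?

CA = 2.34 mmol/kg

CA = [HCO3⁻] + 2[CO3²⁻] = (α₁ + 2α₂)·DIC
At pH 7.84: [H⁺]/K1 = 10^-1.86 = 0.013804, K2/[H⁺] = 10^-1.07 = 0.085114
α₁ = 1/(1 + 0.013804 + 0.085114) = 1/1.0989 = 0.9100; α₂ = α₁·K2/[H⁺] = 0.07745
α₁ + 2α₂ = 1.0649
CA = 1.0649 × 2.20 = 2.34 mmol/kg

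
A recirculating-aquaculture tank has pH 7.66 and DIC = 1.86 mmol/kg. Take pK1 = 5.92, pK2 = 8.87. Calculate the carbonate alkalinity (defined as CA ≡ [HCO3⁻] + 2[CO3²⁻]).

CA = 1.93 mmol/kg

CA = [HCO3⁻] + 2[CO3²⁻] = (α₁ + 2α₂)·DIC
At pH 7.66: [H⁺]/K1 = 10^-1.74 = 0.018197, K2/[H⁺] = 10^-1.21 = 0.061660
α₁ = 1/(1 + 0.018197 + 0.061660) = 1/1.0799 = 0.9260; α₂ = α₁·K2/[H⁺] = 0.05710
α₁ + 2α₂ = 1.0402
CA = 1.0402 × 1.86 = 1.93 mmol/kg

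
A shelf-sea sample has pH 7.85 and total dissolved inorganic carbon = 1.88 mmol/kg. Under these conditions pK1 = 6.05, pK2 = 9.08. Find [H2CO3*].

α₀ = 1 / (1 + K1/[H⁺] + K1K2/[H⁺]²) = 1 / (1 + 10^+1.80 + 10^+0.57)
   = 1 / (1 + 63.096 + 3.7154) = 1/67.811 = 0.01475
[CO2*] = α₀ × DIC = 0.01475 × 1.88 = 0.0277 mmol/kg

[CO2*] = 0.0277 mmol/kg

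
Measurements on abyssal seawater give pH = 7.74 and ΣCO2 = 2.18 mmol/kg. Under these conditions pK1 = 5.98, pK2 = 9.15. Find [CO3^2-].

[CO3²⁻] = 0.0803 mmol/kg

α₂ = 1 / (1 + [H⁺]/K2 + [H⁺]²/(K1K2)) = 1 / (1 + 10^+1.41 + 10^-0.35)
   = 1 / (1 + 25.704 + 0.44668) = 1/27.151 = 0.03683
[CO3²⁻] = α₂ × DIC = 0.03683 × 2.18 = 0.0803 mmol/kg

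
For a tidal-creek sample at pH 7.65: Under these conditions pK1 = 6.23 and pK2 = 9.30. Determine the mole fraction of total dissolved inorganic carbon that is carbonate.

α₂ = 0.0211

α₂ = 1 / (1 + [H⁺]/K2 + [H⁺]²/(K1K2)) = 1 / (1 + 10^+1.65 + 10^+0.23)
   = 1 / (1 + 44.668 + 1.6982) = 1/47.367 = 0.02111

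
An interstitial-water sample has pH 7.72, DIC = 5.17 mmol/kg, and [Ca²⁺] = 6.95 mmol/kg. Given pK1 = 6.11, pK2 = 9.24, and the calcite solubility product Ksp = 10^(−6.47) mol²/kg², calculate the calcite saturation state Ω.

Ω = 3.04

α₂ = 1 / (1 + [H⁺]/K2 + [H⁺]²/(K1K2)) = 1 / (1 + 10^+1.52 + 10^-0.09)
   = 1 / (1 + 33.113 + 0.81283) = 1/34.926 = 0.02863
[CO3²⁻] = α₂ × DIC = 0.02863 × 5.17 = 0.1480 mmol/kg
Ksp = 10^(−6.47) = 3.388×10^-7
Ω = [Ca²⁺][CO3²⁻]/Ksp = (6.95×10^-3)(1.480×10^-4) / 3.388×10^-7 = 3.04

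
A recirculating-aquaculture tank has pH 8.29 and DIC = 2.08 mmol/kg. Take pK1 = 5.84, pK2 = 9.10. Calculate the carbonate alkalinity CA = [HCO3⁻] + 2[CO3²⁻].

CA = [HCO3⁻] + 2[CO3²⁻] = (α₁ + 2α₂)·DIC
At pH 8.29: [H⁺]/K1 = 10^-2.45 = 0.0035481, K2/[H⁺] = 10^-0.81 = 0.15488
α₁ = 1/(1 + 0.0035481 + 0.15488) = 1/1.1584 = 0.8632; α₂ = α₁·K2/[H⁺] = 0.1337
α₁ + 2α₂ = 1.1306
CA = 1.1306 × 2.08 = 2.35 mmol/kg

CA = 2.35 mmol/kg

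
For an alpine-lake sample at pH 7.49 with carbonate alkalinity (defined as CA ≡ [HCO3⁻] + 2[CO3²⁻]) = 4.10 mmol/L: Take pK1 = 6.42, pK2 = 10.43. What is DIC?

CA = [HCO3⁻] + 2[CO3²⁻] = (α₁ + 2α₂)·DIC
At pH 7.49: [H⁺]/K1 = 10^-1.07 = 0.085114, K2/[H⁺] = 10^-2.94 = 0.0011482
α₁ = 1/(1 + 0.085114 + 0.0011482) = 1/1.0863 = 0.9206; α₂ = α₁·K2/[H⁺] = 0.001057
α₁ + 2α₂ = 0.9227
DIC = CA / (α₁ + 2α₂) = 4.10 / 0.9227 = 4.44 mmol/L

DIC = 4.44 mmol/L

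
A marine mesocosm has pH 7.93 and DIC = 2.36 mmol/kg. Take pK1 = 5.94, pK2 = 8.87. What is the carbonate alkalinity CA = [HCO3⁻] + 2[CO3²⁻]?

CA = 2.58 mmol/kg

CA = [HCO3⁻] + 2[CO3²⁻] = (α₁ + 2α₂)·DIC
At pH 7.93: [H⁺]/K1 = 10^-1.99 = 0.010233, K2/[H⁺] = 10^-0.94 = 0.11482
α₁ = 1/(1 + 0.010233 + 0.11482) = 1/1.1250 = 0.8889; α₂ = α₁·K2/[H⁺] = 0.1021
α₁ + 2α₂ = 1.0930
CA = 1.0930 × 2.36 = 2.58 mmol/kg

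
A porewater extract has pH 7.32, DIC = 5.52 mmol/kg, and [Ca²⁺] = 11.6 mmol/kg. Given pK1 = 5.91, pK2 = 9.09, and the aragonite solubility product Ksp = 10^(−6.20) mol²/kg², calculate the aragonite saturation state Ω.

α₂ = 1 / (1 + [H⁺]/K2 + [H⁺]²/(K1K2)) = 1 / (1 + 10^+1.77 + 10^+0.36)
   = 1 / (1 + 58.884 + 2.2909) = 1/62.175 = 0.01608
[CO3²⁻] = α₂ × DIC = 0.01608 × 5.52 = 0.08878 mmol/kg
Ksp = 10^(−6.20) = 6.310×10^-7
Ω = [Ca²⁺][CO3²⁻]/Ksp = (11.6×10^-3)(8.878×10^-5) / 6.310×10^-7 = 1.63

Ω = 1.63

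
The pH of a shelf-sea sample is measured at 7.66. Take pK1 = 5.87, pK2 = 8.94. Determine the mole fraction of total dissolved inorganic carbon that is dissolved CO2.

α₀ = 0.0152

α₀ = 1 / (1 + K1/[H⁺] + K1K2/[H⁺]²) = 1 / (1 + 10^+1.79 + 10^+0.51)
   = 1 / (1 + 61.660 + 3.2359) = 1/65.895 = 0.01518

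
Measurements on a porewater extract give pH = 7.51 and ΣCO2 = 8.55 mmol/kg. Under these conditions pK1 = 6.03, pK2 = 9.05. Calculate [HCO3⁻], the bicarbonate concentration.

α₁ = 1 / (1 + [H⁺]/K1 + K2/[H⁺]) = 1 / (1 + 10^-1.48 + 10^-1.54)
   = 1 / (1 + 0.033113 + 0.028840) = 1/1.0620 = 0.9417
[HCO3⁻] = α₁ × DIC = 0.9417 × 8.55 = 8.05 mmol/kg

[HCO3⁻] = 8.05 mmol/kg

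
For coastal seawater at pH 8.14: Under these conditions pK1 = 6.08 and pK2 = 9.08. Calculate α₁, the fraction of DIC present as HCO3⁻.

α₁ = 0.890

α₁ = 1 / (1 + [H⁺]/K1 + K2/[H⁺]) = 1 / (1 + 10^-2.06 + 10^-0.94)
   = 1 / (1 + 0.0087096 + 0.11482) = 1/1.1235 = 0.8901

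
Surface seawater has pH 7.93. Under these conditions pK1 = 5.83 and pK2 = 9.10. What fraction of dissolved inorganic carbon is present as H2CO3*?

α₀ = 1 / (1 + K1/[H⁺] + K1K2/[H⁺]²) = 1 / (1 + 10^+2.10 + 10^+0.93)
   = 1 / (1 + 125.89 + 8.5114) = 1/135.40 = 0.007385

α₀ = 0.00739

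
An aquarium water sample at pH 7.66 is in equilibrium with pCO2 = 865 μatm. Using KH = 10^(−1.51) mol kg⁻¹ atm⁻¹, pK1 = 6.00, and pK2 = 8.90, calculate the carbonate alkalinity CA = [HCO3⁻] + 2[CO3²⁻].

CA = 1.36 mmol/kg

[CO2*] = KH · pCO2 = 10^(−1.51) × 865×10^-6 = 2.673×10^-5 mol/kg
α₀ = 1/(1 + K1/[H⁺] + K1K2/[H⁺]²) = 1/(1 + 10^+1.66 + 10^+0.42) = 0.02027
DIC = [CO2*]/α₀ = 2.673×10^-5 / 0.02027 = 1.319 mmol/kg
CA = (α₁ + 2α₂)·DIC = (0.9264 + 2×0.05331) × 1.319 = 1.36 mmol/kg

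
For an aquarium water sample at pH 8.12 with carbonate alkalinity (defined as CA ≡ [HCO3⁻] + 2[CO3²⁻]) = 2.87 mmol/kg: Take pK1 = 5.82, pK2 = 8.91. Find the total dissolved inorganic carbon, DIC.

DIC = 2.53 mmol/kg

CA = [HCO3⁻] + 2[CO3²⁻] = (α₁ + 2α₂)·DIC
At pH 8.12: [H⁺]/K1 = 10^-2.30 = 0.0050119, K2/[H⁺] = 10^-0.79 = 0.16218
α₁ = 1/(1 + 0.0050119 + 0.16218) = 1/1.1672 = 0.8568; α₂ = α₁·K2/[H⁺] = 0.1389
α₁ + 2α₂ = 1.1347
DIC = CA / (α₁ + 2α₂) = 2.87 / 1.1347 = 2.53 mmol/kg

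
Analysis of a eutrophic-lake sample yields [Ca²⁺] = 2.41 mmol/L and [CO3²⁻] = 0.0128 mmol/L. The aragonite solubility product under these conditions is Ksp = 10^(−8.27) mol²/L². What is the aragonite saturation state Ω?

Ksp = 10^(−8.27) = 5.370×10^-9
Ω = [Ca²⁺][CO3²⁻]/Ksp = (2.41×10^-3)(0.0128×10^-3) / 5.370×10^-9 = 5.74

Ω = 5.74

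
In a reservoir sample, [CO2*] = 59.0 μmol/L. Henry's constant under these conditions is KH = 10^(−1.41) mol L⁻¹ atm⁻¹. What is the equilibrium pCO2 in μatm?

KH = 10^(−1.41) = 3.890×10^-2 mol L⁻¹ atm⁻¹
pCO2 = [CO2*]/KH = 59.0×10^-6 / 3.890×10^-2 = 1.52×10^-3 atm = 1520 μatm

pCO2 = 1520 μatm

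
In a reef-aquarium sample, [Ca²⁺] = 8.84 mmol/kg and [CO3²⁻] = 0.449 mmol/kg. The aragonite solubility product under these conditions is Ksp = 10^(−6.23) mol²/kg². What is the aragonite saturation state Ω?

Ksp = 10^(−6.23) = 5.888×10^-7
Ω = [Ca²⁺][CO3²⁻]/Ksp = (8.84×10^-3)(0.449×10^-3) / 5.888×10^-7 = 6.74

Ω = 6.74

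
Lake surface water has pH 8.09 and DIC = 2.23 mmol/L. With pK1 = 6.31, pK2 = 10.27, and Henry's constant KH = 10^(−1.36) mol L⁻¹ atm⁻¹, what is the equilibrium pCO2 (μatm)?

α₀ = 1 / (1 + K1/[H⁺] + K1K2/[H⁺]²) = 1 / (1 + 10^+1.78 + 10^-0.40)
   = 1 / (1 + 60.256 + 0.39811) = 1/61.654 = 0.01622
[CO2*] = α₀ × DIC = 0.01622 × 2.23 = 0.03617 mmol/L
pCO2 = [CO2*]/KH = 3.617×10^-5 / 4.365×10^-2 = 829 μatm

pCO2 = 829 μatm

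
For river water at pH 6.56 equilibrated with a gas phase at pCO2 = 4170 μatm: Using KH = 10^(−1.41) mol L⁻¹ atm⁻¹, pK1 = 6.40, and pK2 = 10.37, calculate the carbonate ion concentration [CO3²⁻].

[CO2*] = KH · pCO2 = 10^(−1.41) × 4170×10^-6 = 1.622×10^-4 mol/L
α₀ = 1/(1 + K1/[H⁺] + K1K2/[H⁺]²) = 1/(1 + 10^+0.16 + 10^-3.65) = 0.4089
DIC = [CO2*]/α₀ = 1.622×10^-4 / 0.4089 = 0.3968 mmol/L
[CO3²⁻] = α₂·DIC; α₂ = 9.154×10^-5, so [CO3²⁻] = 9.154×10^-5 × 0.3968 = 3.63×10^-5 mmol/L = 0.0363 μmol/L

[CO3²⁻] = 0.0363 μmol/L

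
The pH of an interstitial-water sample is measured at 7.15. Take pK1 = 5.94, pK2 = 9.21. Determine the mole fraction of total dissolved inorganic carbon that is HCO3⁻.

α₁ = 0.934

α₁ = 1 / (1 + [H⁺]/K1 + K2/[H⁺]) = 1 / (1 + 10^-1.21 + 10^-2.06)
   = 1 / (1 + 0.061660 + 0.0087096) = 1/1.0704 = 0.9343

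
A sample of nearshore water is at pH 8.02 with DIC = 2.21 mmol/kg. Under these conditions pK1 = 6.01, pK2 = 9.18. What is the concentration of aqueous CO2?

[CO2*] = 0.0200 mmol/kg

α₀ = 1 / (1 + K1/[H⁺] + K1K2/[H⁺]²) = 1 / (1 + 10^+2.01 + 10^+0.85)
   = 1 / (1 + 102.33 + 7.0795) = 1/110.41 = 0.009057
[CO2*] = α₀ × DIC = 0.009057 × 2.21 = 0.0200 mmol/kg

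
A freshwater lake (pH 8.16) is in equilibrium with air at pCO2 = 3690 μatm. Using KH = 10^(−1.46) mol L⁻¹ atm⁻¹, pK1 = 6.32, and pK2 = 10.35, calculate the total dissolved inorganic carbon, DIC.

DIC = 9.04 mmol/L

[CO2*] = KH · pCO2 = 10^(−1.46) × 3690×10^-6 = 1.279×10^-4 mol/L
α₀ = 1/(1 + K1/[H⁺] + K1K2/[H⁺]²) = 1/(1 + 10^+1.84 + 10^-0.35) = 0.01416
DIC = [CO2*]/α₀ = 1.279×10^-4 / 0.01416 = 9.04 mmol/L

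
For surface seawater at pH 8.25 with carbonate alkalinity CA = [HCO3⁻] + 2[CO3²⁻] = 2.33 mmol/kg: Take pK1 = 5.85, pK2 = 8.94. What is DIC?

CA = [HCO3⁻] + 2[CO3²⁻] = (α₁ + 2α₂)·DIC
At pH 8.25: [H⁺]/K1 = 10^-2.40 = 0.0039811, K2/[H⁺] = 10^-0.69 = 0.20417
α₁ = 1/(1 + 0.0039811 + 0.20417) = 1/1.2082 = 0.8277; α₂ = α₁·K2/[H⁺] = 0.1690
α₁ + 2α₂ = 1.1657
DIC = CA / (α₁ + 2α₂) = 2.33 / 1.1657 = 2.00 mmol/kg

DIC = 2.00 mmol/kg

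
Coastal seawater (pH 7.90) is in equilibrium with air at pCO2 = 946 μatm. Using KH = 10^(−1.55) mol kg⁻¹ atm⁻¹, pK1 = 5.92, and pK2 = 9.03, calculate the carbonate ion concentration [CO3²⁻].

[CO3²⁻] = 0.189 mmol/kg

[CO2*] = KH · pCO2 = 10^(−1.55) × 946×10^-6 = 2.666×10^-5 mol/kg
α₀ = 1/(1 + K1/[H⁺] + K1K2/[H⁺]²) = 1/(1 + 10^+1.98 + 10^+0.85) = 0.009654
DIC = [CO2*]/α₀ = 2.666×10^-5 / 0.009654 = 2.762 mmol/kg
[CO3²⁻] = α₂·DIC; α₂ = 0.06835, so [CO3²⁻] = 0.06835 × 2.762 = 0.189 mmol/kg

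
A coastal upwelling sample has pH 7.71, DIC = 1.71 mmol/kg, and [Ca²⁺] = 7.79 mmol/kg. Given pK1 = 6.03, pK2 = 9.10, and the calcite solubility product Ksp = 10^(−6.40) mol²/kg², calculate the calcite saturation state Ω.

α₂ = 1 / (1 + [H⁺]/K2 + [H⁺]²/(K1K2)) = 1 / (1 + 10^+1.39 + 10^-0.29)
   = 1 / (1 + 24.547 + 0.51286) = 1/26.060 = 0.03837
[CO3²⁻] = α₂ × DIC = 0.03837 × 1.71 = 0.06562 mmol/kg
Ksp = 10^(−6.40) = 3.981×10^-7
Ω = [Ca²⁺][CO3²⁻]/Ksp = (7.79×10^-3)(6.562×10^-5) / 3.981×10^-7 = 1.28

Ω = 1.28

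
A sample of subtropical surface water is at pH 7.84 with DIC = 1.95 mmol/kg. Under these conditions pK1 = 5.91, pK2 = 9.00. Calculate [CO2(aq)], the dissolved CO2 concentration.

α₀ = 1 / (1 + K1/[H⁺] + K1K2/[H⁺]²) = 1 / (1 + 10^+1.93 + 10^+0.77)
   = 1 / (1 + 85.114 + 5.8884) = 1/92.002 = 0.01087
[CO2*] = α₀ × DIC = 0.01087 × 1.95 = 0.0212 mmol/kg

[CO2*] = 0.0212 mmol/kg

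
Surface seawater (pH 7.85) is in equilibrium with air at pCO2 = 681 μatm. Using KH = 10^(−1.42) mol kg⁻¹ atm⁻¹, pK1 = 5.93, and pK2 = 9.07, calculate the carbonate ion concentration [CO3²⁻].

[CO2*] = KH · pCO2 = 10^(−1.42) × 681×10^-6 = 2.589×10^-5 mol/kg
α₀ = 1/(1 + K1/[H⁺] + K1K2/[H⁺]²) = 1/(1 + 10^+1.92 + 10^+0.70) = 0.01121
DIC = [CO2*]/α₀ = 2.589×10^-5 / 0.01121 = 2.309 mmol/kg
[CO3²⁻] = α₂·DIC; α₂ = 0.05619, so [CO3²⁻] = 0.05619 × 2.309 = 0.130 mmol/kg

[CO3²⁻] = 0.130 mmol/kg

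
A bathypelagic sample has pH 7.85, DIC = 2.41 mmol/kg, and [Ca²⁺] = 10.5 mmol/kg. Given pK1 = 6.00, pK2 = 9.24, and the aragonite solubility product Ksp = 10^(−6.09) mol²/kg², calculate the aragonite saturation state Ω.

α₂ = 1 / (1 + [H⁺]/K2 + [H⁺]²/(K1K2)) = 1 / (1 + 10^+1.39 + 10^-0.46)
   = 1 / (1 + 24.547 + 0.34674) = 1/25.894 = 0.03862
[CO3²⁻] = α₂ × DIC = 0.03862 × 2.41 = 0.09307 mmol/kg
Ksp = 10^(−6.09) = 8.128×10^-7
Ω = [Ca²⁺][CO3²⁻]/Ksp = (10.5×10^-3)(9.307×10^-5) / 8.128×10^-7 = 1.20

Ω = 1.20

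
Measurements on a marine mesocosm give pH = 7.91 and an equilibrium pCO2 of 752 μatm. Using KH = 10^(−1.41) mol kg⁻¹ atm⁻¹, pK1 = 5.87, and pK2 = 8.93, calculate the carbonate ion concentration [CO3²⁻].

[CO3²⁻] = 0.306 mmol/kg

[CO2*] = KH · pCO2 = 10^(−1.41) × 752×10^-6 = 2.926×10^-5 mol/kg
α₀ = 1/(1 + K1/[H⁺] + K1K2/[H⁺]²) = 1/(1 + 10^+2.04 + 10^+1.02) = 0.008256
DIC = [CO2*]/α₀ = 2.926×10^-5 / 0.008256 = 3.543 mmol/kg
[CO3²⁻] = α₂·DIC; α₂ = 0.08645, so [CO3²⁻] = 0.08645 × 3.543 = 0.306 mmol/kg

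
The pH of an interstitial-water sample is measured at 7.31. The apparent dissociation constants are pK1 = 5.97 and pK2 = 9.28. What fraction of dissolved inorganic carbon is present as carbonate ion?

α₂ = 1 / (1 + [H⁺]/K2 + [H⁺]²/(K1K2)) = 1 / (1 + 10^+1.97 + 10^+0.63)
   = 1 / (1 + 93.325 + 4.2658) = 1/98.591 = 0.01014

α₂ = 0.0101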